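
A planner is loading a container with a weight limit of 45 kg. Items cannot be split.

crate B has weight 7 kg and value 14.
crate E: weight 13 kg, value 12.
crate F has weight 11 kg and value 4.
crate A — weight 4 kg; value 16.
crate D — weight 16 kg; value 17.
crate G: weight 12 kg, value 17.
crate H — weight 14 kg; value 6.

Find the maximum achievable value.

Treat it as a binary knapsack problem.
Allowing fractional choices, the relaxed optimum would be about 69.5, but items are indivisible.
crate B + crate A + crate D + crate G: weight 7 + 4 + 16 + 12 = 39 ≤ 45, value 14 + 16 + 17 + 17 = 64.
crate E + crate A + crate D + crate G: weight 13 + 4 + 16 + 12 = 45 ≤ 45, value 12 + 16 + 17 + 17 = 62.
Best is crate B, crate A, crate D, and crate G with total value 64.

64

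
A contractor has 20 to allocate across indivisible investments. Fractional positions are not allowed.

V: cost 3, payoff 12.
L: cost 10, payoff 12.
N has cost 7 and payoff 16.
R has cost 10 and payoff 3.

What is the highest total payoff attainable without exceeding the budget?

40

This is a 0-1 knapsack instance.
V + N + R: cost 3 + 7 + 10 = 20 ≤ 20, payoff 12 + 16 + 3 = 31.
V + L + N: cost 3 + 10 + 7 = 20 ≤ 20, payoff 12 + 12 + 16 = 40.
Best is V, L, and N with total payoff 40.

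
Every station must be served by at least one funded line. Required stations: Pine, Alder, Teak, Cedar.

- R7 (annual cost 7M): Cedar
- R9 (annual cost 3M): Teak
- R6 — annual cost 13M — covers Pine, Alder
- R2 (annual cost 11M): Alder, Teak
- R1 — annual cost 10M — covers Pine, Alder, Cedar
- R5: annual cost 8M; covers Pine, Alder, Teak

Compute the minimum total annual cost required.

Choose R9 and R1: together they cover Pine, Alder, Teak, Cedar — every station.
Total annual cost: 3 + 10 = 13.

13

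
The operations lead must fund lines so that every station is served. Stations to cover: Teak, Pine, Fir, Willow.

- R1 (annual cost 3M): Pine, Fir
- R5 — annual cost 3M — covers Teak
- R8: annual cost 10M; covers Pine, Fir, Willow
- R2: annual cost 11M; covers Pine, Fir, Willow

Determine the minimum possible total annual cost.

This is a weighted set-cover instance.
Choose R5 and R8: together they cover Teak, Pine, Fir, Willow — every station.
Total annual cost: 3 + 10 = 13.

13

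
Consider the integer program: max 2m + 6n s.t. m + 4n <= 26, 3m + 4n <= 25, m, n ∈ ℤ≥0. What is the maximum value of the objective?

36

(m,n)=(0,6): 1·0+4·6=24≤26, 3·0+4·6=24≤25, objective 36.
(m,n)=(1,5): 1·1+4·5=21≤26, 3·1+4·5=23≤25, objective 32.
(m,n)=(0,5): 1·0+4·5=20≤26, 3·0+4·5=20≤25, objective 30.
Maximum is 36 at (m,n)=(0,6).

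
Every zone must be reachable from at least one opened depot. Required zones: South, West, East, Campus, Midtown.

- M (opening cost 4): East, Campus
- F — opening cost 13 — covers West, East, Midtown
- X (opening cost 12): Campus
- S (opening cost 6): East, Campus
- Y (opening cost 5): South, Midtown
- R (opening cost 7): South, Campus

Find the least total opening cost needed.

The greedy cost-per-new-zone heuristic would pick M, Y, and F for 22, but a cheaper cover exists.
Choose F and R: together they cover South, West, East, Campus, Midtown — every zone.
Total opening cost: 13 + 7 = 20.
No cover costs less than 20.

20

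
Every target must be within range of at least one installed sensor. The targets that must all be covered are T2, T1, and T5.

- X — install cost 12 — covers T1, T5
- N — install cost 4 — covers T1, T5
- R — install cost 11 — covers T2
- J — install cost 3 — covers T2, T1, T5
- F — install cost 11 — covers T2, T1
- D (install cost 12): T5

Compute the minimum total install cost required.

3

J alone covers T2, T1, T5 — every target.
Total install cost: 3.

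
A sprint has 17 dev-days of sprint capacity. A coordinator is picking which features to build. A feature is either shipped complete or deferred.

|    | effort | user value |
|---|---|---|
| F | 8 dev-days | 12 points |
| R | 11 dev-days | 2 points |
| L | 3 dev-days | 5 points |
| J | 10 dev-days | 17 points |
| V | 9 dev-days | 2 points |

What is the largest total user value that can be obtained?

22

Allowing fractional choices, the relaxed optimum would be about 28.0, but features are indivisible.
F + L: effort 8 + 3 = 11 ≤ 17, user value 12 + 5 = 17.
J: effort 10 ≤ 17, user value 17.
L + J: effort 3 + 10 = 13 ≤ 17, user value 5 + 17 = 22.
Best is L and J with total user value 22.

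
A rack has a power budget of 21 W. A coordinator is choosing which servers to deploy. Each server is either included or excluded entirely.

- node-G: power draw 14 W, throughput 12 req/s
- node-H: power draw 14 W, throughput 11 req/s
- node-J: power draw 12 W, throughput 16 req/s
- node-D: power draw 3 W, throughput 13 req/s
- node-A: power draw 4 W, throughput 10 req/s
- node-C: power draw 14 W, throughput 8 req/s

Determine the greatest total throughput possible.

Take node-J, node-D, and node-A: power draw 12 + 3 + 4 = 19 ≤ 21, throughput 16 + 13 + 10 = 39.
No other feasible combination does better.

39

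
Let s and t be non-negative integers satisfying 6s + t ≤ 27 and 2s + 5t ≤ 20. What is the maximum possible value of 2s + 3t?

14

(s,t)=(4,2) is feasible, giving 14.
(s,t)=(3,2) is feasible, giving 12.
(s,t)=(4,1) is feasible, giving 11.
Maximum is 14 at (s,t)=(4,2).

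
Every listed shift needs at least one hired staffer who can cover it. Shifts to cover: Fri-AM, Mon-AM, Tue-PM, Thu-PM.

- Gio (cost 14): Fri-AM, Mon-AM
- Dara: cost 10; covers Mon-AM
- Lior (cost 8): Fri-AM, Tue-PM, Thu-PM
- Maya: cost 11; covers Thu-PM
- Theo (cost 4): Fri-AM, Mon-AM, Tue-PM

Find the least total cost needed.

12

This is a weighted set-cover instance.
Choose Lior and Theo: together they cover Fri-AM, Mon-AM, Tue-PM, Thu-PM — every shift.
Total cost: 8 + 4 = 12.
No cover costs less than 12.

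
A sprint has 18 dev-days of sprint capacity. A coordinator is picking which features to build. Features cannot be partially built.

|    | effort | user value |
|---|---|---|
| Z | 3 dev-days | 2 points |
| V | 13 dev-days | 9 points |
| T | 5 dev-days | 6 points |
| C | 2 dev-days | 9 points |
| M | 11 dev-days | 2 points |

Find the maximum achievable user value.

Treat it as a binary knapsack problem.
Allowing fractional choices, the relaxed optimum would be about 22.6, but features are indivisible.
Z + V + C: effort 3 + 13 + 2 = 18 ≤ 18, user value 2 + 9 + 9 = 20.
Z + T + C: effort 3 + 5 + 2 = 10 ≤ 18, user value 2 + 6 + 9 = 17.
V + C: effort 13 + 2 = 15 ≤ 18, user value 9 + 9 = 18.
Best is Z, V, and C with total user value 20.

20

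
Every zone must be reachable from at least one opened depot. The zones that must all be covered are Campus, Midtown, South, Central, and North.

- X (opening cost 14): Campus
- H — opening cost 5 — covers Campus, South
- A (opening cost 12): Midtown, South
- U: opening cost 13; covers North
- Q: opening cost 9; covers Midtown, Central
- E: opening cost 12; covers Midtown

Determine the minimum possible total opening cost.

27

Choose H, U, and Q: together they cover Campus, Midtown, South, Central, North — every zone.
Total opening cost: 5 + 13 + 9 = 27.
No cover costs less than 27.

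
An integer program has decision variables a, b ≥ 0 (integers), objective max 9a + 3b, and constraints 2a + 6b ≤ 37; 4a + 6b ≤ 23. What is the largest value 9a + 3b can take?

The continuous relaxation peaks at (5.75, 0) with value 51.75; rounding to a feasible lattice point costs some objective.
(a,b)=(5,0): 2·5+6·0=10≤37, 4·5+6·0=20≤23, objective 45.
(a,b)=(4,1): 2·4+6·1=14≤37, 4·4+6·1=22≤23, objective 39.
(a,b)=(4,0): 2·4+6·0=8≤37, 4·4+6·0=16≤23, objective 36.
Maximum is 45 at (a,b)=(5,0).

45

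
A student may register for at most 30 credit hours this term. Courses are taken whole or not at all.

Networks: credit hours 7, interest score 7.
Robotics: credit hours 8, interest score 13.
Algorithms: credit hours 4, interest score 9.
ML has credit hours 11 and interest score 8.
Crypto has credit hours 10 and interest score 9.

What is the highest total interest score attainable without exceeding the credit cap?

Allowing fractional choices, the relaxed optimum would be about 38.7, but courses are indivisible.
Networks + Robotics + Algorithms + Crypto: credit hours 7 + 8 + 4 + 10 = 29 ≤ 30, interest score 7 + 13 + 9 + 9 = 38.
Networks + Robotics + Algorithms + ML: credit hours 7 + 8 + 4 + 11 = 30 ≤ 30, interest score 7 + 13 + 9 + 8 = 37.
Best is Networks, Robotics, Algorithms, and Crypto with total interest score 38.

38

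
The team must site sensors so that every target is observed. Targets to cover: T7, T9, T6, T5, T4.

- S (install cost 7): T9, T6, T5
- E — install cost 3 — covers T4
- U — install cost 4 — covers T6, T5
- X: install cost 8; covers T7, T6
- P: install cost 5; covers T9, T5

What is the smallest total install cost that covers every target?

16

This is an integer covering problem.
The greedy cost-per-new-target heuristic would pick U, E, P, and X for 20, but a cheaper cover exists.
Choose E, X, and P: together they cover T7, T9, T6, T5, T4 — every target.
Total install cost: 3 + 8 + 5 = 16.
No cover costs less than 16.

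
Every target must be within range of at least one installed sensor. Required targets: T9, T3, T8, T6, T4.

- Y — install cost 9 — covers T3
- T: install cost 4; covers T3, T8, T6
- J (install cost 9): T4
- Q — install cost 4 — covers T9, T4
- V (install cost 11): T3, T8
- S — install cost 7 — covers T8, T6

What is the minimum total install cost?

8

This is an integer covering problem.
Choose T and Q: together they cover T9, T3, T8, T6, T4 — every target.
Total install cost: 4 + 4 = 8.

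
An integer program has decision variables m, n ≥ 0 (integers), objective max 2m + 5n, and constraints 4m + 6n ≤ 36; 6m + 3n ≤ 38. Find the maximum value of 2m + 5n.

(m,n)=(0,6): 4·0+6·6=36≤36, 6·0+3·6=18≤38, objective 30.
(m,n)=(1,5): 4·1+6·5=34≤36, 6·1+3·5=21≤38, objective 27.
Maximum is 30 at (m,n)=(0,6).

30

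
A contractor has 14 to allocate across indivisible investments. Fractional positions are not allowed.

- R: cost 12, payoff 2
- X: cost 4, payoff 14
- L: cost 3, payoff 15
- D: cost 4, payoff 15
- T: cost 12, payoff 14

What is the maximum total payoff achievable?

Allowing fractional choices, the relaxed optimum would be about 47.5, but investments are indivisible.
L + D: cost 3 + 4 = 7 ≤ 14, payoff 15 + 15 = 30.
X + L: cost 4 + 3 = 7 ≤ 14, payoff 14 + 15 = 29.
X + L + D: cost 4 + 3 + 4 = 11 ≤ 14, payoff 14 + 15 + 15 = 44.
Best is X, L, and D with total payoff 44.

44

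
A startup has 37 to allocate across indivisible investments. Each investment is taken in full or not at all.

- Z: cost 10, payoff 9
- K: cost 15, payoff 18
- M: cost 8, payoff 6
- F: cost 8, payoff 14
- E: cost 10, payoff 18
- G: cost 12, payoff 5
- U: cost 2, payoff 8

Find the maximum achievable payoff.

58

K + F + E + U: cost 15 + 8 + 10 + 2 = 35 ≤ 37, payoff 18 + 14 + 18 + 8 = 58.
K + F + E: cost 15 + 8 + 10 = 33 ≤ 37, payoff 18 + 14 + 18 = 50.
Z + K + E + U: cost 10 + 15 + 10 + 2 = 37 ≤ 37, payoff 9 + 18 + 18 + 8 = 53.
Best is K, F, E, and U with total payoff 58.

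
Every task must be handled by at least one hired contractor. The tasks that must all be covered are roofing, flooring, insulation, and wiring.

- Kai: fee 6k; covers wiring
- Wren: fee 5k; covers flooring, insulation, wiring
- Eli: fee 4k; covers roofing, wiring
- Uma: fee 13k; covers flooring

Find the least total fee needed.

Choose Wren and Eli: together they cover roofing, flooring, insulation, wiring — every task.
Total fee: 5 + 4 = 9.
No cover costs less than 9.

9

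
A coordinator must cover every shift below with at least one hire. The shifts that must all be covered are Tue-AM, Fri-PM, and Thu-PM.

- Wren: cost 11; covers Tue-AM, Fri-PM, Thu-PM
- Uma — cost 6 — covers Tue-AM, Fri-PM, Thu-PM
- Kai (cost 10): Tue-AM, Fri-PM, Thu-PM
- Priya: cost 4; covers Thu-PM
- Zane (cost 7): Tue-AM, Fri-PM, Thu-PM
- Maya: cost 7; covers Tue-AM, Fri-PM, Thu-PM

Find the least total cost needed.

6

Uma alone covers Tue-AM, Fri-PM, Thu-PM — every shift.
Total cost: 6.
No cover costs less than 6.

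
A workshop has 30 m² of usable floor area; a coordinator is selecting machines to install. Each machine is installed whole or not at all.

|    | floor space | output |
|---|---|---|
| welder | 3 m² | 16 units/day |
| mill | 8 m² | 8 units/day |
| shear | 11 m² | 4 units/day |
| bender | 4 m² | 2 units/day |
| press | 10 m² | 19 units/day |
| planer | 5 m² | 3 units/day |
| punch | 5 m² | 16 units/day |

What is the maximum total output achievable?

61

This is a 0-1 knapsack instance.
Take welder, mill, bender, press, and punch: floor space 3 + 8 + 4 + 10 + 5 = 30 ≤ 30, output 16 + 8 + 2 + 19 + 16 = 61.
No other feasible combination does better.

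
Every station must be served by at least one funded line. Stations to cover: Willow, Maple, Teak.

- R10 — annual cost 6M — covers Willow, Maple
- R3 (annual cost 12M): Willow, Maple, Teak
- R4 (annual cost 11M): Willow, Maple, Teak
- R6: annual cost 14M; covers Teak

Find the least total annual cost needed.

This is a weighted set-cover instance.
R4 alone covers Willow, Maple, Teak — every station.
Total annual cost: 11.

11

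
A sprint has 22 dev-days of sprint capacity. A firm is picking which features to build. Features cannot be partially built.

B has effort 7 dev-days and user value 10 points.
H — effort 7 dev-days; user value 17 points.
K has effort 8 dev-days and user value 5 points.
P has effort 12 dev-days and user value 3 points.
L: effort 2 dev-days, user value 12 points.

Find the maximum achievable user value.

Allowing fractional choices, the relaxed optimum would be about 42.8, but features are indivisible.
H + K + L: effort 7 + 8 + 2 = 17 ≤ 22, user value 17 + 5 + 12 = 34.
B + H + L: effort 7 + 7 + 2 = 16 ≤ 22, user value 10 + 17 + 12 = 39.
Best is B, H, and L with total user value 39.

39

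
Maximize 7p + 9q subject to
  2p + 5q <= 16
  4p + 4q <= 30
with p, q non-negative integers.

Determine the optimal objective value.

49

(p,q)=(7,0): 2·7+5·0=14≤16, 4·7+4·0=28≤30, objective 49.
(p,q)=(6,0): 2·6+5·0=12≤16, 4·6+4·0=24≤30, objective 42.
No feasible integer point exceeds 49.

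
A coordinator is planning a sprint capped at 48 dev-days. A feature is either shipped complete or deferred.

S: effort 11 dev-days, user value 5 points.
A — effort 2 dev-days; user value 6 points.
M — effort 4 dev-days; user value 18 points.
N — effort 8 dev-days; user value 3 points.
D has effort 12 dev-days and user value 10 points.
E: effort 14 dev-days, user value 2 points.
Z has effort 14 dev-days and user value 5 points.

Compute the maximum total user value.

44

Take S, A, M, D, and Z: effort 11 + 2 + 4 + 12 + 14 = 43 ≤ 48, user value 5 + 6 + 18 + 10 + 5 = 44.
No other feasible combination does better.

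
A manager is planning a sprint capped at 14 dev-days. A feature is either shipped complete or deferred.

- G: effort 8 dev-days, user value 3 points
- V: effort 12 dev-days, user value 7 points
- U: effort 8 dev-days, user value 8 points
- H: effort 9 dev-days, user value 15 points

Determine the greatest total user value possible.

Allowing fractional choices, the relaxed optimum would be about 20.0, but features are indivisible.
H: effort 9 ≤ 14, user value 15.
U: effort 8 ≤ 14, user value 8.
Best is H with total user value 15.

15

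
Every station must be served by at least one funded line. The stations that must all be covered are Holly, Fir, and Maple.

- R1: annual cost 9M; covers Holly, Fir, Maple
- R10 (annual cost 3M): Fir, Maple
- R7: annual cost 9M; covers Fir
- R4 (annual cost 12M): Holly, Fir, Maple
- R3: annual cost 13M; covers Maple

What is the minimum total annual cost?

9

This is an integer covering problem.
The greedy cost-per-new-station heuristic would pick R10 and R1 for 12, but a cheaper cover exists.
R1 alone covers Holly, Fir, Maple — every station.
Total annual cost: 9.
No cover costs less than 9.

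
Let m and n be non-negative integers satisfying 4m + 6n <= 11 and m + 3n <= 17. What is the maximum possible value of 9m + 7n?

The continuous relaxation peaks at (2.75, 0) with value 24.75; rounding to a feasible lattice point costs some objective.
(m,n)=(2,0): 4·2+6·0=8≤11, 1·2+3·0=2≤17, objective 18.
(m,n)=(1,1): 4·1+6·1=10≤11, 1·1+3·1=4≤17, objective 16.
No feasible integer point exceeds 18.

18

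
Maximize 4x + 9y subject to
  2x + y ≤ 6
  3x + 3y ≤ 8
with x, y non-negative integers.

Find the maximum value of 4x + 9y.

(x,y)=(0,2): 2·0+1·2=2≤6, 3·0+3·2=6≤8, objective 18.
(x,y)=(1,1): 2·1+1·1=3≤6, 3·1+3·1=6≤8, objective 13.
(x,y)=(0,1): 2·0+1·1=1≤6, 3·0+3·1=3≤8, objective 9.
Maximum is 18 at (x,y)=(0,2).

18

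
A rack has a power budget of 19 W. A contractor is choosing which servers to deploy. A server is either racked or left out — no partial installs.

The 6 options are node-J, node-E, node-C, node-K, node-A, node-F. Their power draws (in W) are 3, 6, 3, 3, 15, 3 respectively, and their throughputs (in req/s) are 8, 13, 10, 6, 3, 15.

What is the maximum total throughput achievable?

52

Take node-J, node-E, node-C, node-K, and node-F: power draw 3 + 6 + 3 + 3 + 3 = 18 ≤ 19, throughput 8 + 13 + 10 + 6 + 15 = 52.
No other feasible combination does better.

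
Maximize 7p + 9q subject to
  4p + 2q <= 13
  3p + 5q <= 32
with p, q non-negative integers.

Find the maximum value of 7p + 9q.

The continuous relaxation peaks at (0.0714, 6.36) with value 57.71; rounding to a feasible lattice point costs some objective.
(p,q)=(0,6): 4·0+2·6=12≤13, 3·0+5·6=30≤32, objective 54.
(p,q)=(0,5): 4·0+2·5=10≤13, 3·0+5·5=25≤32, objective 45.
Maximum is 54 at (p,q)=(0,6).

54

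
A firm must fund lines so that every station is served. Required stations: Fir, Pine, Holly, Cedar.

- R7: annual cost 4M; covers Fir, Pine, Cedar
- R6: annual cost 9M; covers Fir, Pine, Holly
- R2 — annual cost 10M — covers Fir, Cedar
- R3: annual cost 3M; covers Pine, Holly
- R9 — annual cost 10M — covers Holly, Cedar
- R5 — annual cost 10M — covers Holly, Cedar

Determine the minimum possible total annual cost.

7

Choose R7 and R3: together they cover Fir, Pine, Holly, Cedar — every station.
Total annual cost: 4 + 3 = 7.
No cover costs less than 7.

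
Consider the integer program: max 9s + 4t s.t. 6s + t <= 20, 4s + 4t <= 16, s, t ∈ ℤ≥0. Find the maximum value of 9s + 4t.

31

(s,t)=(3,1): 6·3+1·1=19≤20, 4·3+4·1=16≤16, objective 31.
(s,t)=(3,0): 6·3+1·0=18≤20, 4·3+4·0=12≤16, objective 27.
No feasible integer point exceeds 31.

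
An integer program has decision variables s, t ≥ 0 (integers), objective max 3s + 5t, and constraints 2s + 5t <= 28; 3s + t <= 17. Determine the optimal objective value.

The continuous relaxation peaks at (4.38, 3.85) with value 32.38; rounding to a feasible lattice point costs some objective.
(s,t)=(4,4): 2·4+5·4=28≤28, 3·4+1·4=16≤17, objective 32.
(s,t)=(3,4): 2·3+5·4=26≤28, 3·3+1·4=13≤17, objective 29.
(s,t)=(4,3): 2·4+5·3=23≤28, 3·4+1·3=15≤17, objective 27.
The best lattice point is (4,4), giving 32.

32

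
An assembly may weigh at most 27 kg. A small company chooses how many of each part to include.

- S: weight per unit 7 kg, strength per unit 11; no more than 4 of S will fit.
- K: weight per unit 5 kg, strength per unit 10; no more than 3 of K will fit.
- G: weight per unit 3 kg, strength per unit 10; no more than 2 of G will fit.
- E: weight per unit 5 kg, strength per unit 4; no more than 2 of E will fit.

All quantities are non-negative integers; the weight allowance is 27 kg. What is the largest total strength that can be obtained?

54

This is a bounded integer knapsack.
G has the best ratio (10/3); taking only G gives at most 2×10 = 20 (stopped by the supply cap of 2).
Mixing does better — 3×K, 2×G, and 1×E: weight 26 ≤ 27, strength 3·10 + 2·10 + 1·4 = 54.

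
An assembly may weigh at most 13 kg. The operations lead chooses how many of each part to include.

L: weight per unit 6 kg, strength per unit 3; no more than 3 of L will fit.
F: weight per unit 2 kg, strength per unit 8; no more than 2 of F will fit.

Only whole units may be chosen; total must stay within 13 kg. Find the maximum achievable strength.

19

2×F: weight 4 ≤ 13, strength 2·8 = 16.
1×L and 2×F: weight 10 ≤ 13, strength 1·3 + 2·8 = 19.
Best is 19.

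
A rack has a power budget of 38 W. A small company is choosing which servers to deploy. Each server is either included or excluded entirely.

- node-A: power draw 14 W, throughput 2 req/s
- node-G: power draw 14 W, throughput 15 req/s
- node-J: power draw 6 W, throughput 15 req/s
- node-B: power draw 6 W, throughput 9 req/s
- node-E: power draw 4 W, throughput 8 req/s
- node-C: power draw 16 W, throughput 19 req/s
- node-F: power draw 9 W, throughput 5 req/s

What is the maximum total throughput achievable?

51

Allowing fractional choices, the relaxed optimum would be about 57.4, but servers are indivisible.
node-J + node-B + node-C + node-F: power draw 6 + 6 + 16 + 9 = 37 ≤ 38, throughput 15 + 9 + 19 + 5 = 48.
node-G + node-J + node-C: power draw 14 + 6 + 16 = 36 ≤ 38, throughput 15 + 15 + 19 = 49.
node-J + node-B + node-E + node-C: power draw 6 + 6 + 4 + 16 = 32 ≤ 38, throughput 15 + 9 + 8 + 19 = 51.
Best is node-J, node-B, node-E, and node-C with total throughput 51.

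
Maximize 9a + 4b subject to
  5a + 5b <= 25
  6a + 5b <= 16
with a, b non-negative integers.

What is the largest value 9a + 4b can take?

(a,b)=(2,0): 5·2+5·0=10≤25, 6·2+5·0=12≤16, objective 18.
(a,b)=(1,1): 5·1+5·1=10≤25, 6·1+5·1=11≤16, objective 13.
(a,b)=(1,0): 5·1+5·0=5≤25, 6·1+5·0=6≤16, objective 9.
Maximum is 18 at (a,b)=(2,0).

18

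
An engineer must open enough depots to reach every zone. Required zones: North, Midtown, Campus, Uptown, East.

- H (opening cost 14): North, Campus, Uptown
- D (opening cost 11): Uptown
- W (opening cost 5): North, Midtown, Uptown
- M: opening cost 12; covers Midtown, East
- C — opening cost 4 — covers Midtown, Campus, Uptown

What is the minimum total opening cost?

21

Choose W, M, and C: together they cover North, Midtown, Campus, Uptown, East — every zone.
Total opening cost: 5 + 12 + 4 = 21.
No cover costs less than 21.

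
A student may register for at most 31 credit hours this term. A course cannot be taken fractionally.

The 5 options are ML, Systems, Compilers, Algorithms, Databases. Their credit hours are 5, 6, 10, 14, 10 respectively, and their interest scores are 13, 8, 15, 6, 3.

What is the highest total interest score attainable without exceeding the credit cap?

Take ML, Systems, Compilers, and Databases: credit hours 5 + 6 + 10 + 10 = 31 ≤ 31, interest score 13 + 8 + 15 + 3 = 39.
No other feasible combination does better.

39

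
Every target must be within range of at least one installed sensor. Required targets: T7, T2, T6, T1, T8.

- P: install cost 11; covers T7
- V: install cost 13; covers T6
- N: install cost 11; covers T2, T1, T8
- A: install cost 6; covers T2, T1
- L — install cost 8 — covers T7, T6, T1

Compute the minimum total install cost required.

This is a weighted set-cover instance.
Choose N and L: together they cover T7, T2, T6, T1, T8 — every target.
Total install cost: 11 + 8 = 19.
No cover costs less than 19.

19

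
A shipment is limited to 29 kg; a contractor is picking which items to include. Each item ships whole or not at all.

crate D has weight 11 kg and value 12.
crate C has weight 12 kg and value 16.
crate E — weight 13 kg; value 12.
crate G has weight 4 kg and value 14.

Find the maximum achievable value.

Allowing fractional choices, the relaxed optimum would be about 43.8, but items are indivisible.
crate D + crate C + crate G: weight 11 + 12 + 4 = 27 ≤ 29, value 12 + 16 + 14 = 42.
crate C + crate E + crate G: weight 12 + 13 + 4 = 29 ≤ 29, value 16 + 12 + 14 = 42.
crate D + crate E + crate G: weight 11 + 13 + 4 = 28 ≤ 29, value 12 + 12 + 14 = 38.
The maximum value is 42; one optimal choice is crate D, crate C, and crate G.

42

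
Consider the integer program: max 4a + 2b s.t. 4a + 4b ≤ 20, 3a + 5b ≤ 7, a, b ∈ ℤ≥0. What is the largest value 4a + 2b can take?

The continuous relaxation peaks at (2.33, 0) with value 9.33; rounding to a feasible lattice point costs some objective.
(a,b)=(2,0) is feasible, giving 8.
(a,b)=(1,0) is feasible, giving 4.
Maximum is 8 at (a,b)=(2,0).

8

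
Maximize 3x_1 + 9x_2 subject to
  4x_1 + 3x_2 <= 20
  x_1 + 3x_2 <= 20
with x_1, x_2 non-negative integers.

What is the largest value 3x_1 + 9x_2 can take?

54

Relaxing integrality, the LP optimum is 60.00 at (x_1,x_2) = (0, 6.67), which is not an integer point.
(x_1,x_2)=(0,6) is feasible, giving 54.
(x_1,x_2)=(1,5) is feasible, giving 48.
(x_1,x_2)=(0,5) is feasible, giving 45.
Maximum is 54 at (x_1,x_2)=(0,6).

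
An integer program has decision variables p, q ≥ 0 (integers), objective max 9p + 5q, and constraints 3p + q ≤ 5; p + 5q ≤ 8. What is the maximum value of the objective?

The continuous relaxation peaks at (1.21, 1.36) with value 17.71; rounding to a feasible lattice point costs some objective.
(p,q)=(1,1): 3·1+1·1=4≤5, 1·1+5·1=6≤8, objective 14.
(p,q)=(1,0): 3·1+1·0=3≤5, 1·1+5·0=1≤8, objective 9.
(p,q)=(0,1): 3·0+1·1=1≤5, 1·0+5·1=5≤8, objective 5.
(p,q)=(0,0): 3·0+1·0=0≤5, 1·0+5·0=0≤8, objective 0.
No feasible integer point exceeds 14.

14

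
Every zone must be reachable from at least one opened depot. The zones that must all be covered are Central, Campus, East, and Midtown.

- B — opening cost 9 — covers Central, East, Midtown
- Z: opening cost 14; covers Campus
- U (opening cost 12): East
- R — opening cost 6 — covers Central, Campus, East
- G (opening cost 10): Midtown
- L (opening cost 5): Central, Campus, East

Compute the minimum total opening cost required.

Choose B and L: together they cover Central, Campus, East, Midtown — every zone.
Total opening cost: 9 + 5 = 14.
No cover costs less than 14.

14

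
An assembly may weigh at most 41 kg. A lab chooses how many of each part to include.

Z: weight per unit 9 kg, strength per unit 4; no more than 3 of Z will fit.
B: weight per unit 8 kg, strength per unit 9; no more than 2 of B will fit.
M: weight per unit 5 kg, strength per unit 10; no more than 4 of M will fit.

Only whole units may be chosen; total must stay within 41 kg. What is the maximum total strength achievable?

Take 2×B and 4×M: weight 36 ≤ 41, strength 2·9 + 4·10 = 58.
M has the best ratio (10/5) and is taken to its limit of 4; remaining capacity is filled optimally with the others.

58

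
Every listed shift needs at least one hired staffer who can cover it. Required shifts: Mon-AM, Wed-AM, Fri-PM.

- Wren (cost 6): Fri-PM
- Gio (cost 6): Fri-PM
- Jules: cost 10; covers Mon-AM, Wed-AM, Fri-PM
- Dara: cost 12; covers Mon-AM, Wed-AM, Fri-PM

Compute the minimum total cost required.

Jules alone covers Mon-AM, Wed-AM, Fri-PM — every shift.
Total cost: 10.
No cover costs less than 10.

10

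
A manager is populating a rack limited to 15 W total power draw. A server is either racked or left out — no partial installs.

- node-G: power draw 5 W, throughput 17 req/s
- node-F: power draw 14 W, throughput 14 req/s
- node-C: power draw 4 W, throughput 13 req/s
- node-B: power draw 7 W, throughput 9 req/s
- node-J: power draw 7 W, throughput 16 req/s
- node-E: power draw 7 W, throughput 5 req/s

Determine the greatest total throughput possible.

Allowing fractional choices, the relaxed optimum would be about 43.7, but servers are indivisible.
node-G + node-C: power draw 5 + 4 = 9 ≤ 15, throughput 17 + 13 = 30.
node-G + node-J: power draw 5 + 7 = 12 ≤ 15, throughput 17 + 16 = 33.
Best is node-G and node-J with total throughput 33.

33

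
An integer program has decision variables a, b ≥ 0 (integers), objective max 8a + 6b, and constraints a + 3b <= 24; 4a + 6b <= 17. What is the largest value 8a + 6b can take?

The continuous relaxation peaks at (4.25, 0) with value 34.00; rounding to a feasible lattice point costs some objective.
(a,b)=(4,0): 1·4+3·0=4≤24, 4·4+6·0=16≤17, objective 32.
(a,b)=(3,0): 1·3+3·0=3≤24, 4·3+6·0=12≤17, objective 24.
No feasible integer point exceeds 32.

32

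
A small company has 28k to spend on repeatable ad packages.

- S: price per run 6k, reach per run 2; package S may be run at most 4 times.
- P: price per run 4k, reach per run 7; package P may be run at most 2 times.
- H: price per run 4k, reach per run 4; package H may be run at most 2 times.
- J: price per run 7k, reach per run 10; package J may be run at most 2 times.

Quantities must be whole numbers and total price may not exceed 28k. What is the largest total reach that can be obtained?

Take 2×P, 1×H, and 2×J: price 26 ≤ 28, reach 2·7 + 1·4 + 2·10 = 38.
P has the best ratio (7/4) and is taken to its limit of 2; remaining capacity is filled optimally with the others.

38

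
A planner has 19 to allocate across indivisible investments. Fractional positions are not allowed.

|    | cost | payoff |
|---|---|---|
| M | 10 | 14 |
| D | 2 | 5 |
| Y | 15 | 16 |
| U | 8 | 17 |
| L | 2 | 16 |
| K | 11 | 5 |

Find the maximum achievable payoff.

Allowing fractional choices, the relaxed optimum would be about 47.8, but investments are indivisible.
D + U + L: cost 2 + 8 + 2 = 12 ≤ 19, payoff 5 + 17 + 16 = 38.
D + Y + L: cost 2 + 15 + 2 = 19 ≤ 19, payoff 5 + 16 + 16 = 37.
Best is D, U, and L with total payoff 38.

38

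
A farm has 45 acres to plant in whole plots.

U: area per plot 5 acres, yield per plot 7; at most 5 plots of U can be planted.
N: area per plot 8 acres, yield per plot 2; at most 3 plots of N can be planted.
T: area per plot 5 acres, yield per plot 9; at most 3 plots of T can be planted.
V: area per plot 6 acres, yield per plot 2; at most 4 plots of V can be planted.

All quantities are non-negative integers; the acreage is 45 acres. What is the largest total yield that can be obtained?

62

This is a bounded integer knapsack.
T has the best ratio (9/5); taking only T gives at most 3×9 = 27 (stopped by the supply cap of 3).
Mixing does better — 5×U and 3×T: area 40 ≤ 45, yield 5·7 + 3·9 = 62.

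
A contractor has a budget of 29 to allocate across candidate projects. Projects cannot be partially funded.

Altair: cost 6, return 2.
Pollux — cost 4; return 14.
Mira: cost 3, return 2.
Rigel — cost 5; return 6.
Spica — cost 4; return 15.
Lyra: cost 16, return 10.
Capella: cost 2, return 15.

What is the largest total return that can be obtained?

Allowing fractional choices, the relaxed optimum would be about 58.9, but projects are indivisible.
Altair + Pollux + Mira + Rigel + Spica + Capella: cost 6 + 4 + 3 + 5 + 4 + 2 = 24 ≤ 29, return 2 + 14 + 2 + 6 + 15 + 15 = 54.
Pollux + Mira + Spica + Lyra + Capella: cost 4 + 3 + 4 + 16 + 2 = 29 ≤ 29, return 14 + 2 + 15 + 10 + 15 = 56.
Best is Pollux, Mira, Spica, Lyra, and Capella with total return 56.

56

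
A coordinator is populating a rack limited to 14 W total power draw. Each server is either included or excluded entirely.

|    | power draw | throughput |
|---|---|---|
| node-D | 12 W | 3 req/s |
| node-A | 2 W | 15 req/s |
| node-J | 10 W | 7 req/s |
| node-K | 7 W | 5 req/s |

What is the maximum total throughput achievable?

22

Allowing fractional choices, the relaxed optimum would be about 23.5, but servers are indivisible.
node-A + node-J: power draw 2 + 10 = 12 ≤ 14, throughput 15 + 7 = 22.
node-A + node-K: power draw 2 + 7 = 9 ≤ 14, throughput 15 + 5 = 20.
Best is node-A and node-J with total throughput 22.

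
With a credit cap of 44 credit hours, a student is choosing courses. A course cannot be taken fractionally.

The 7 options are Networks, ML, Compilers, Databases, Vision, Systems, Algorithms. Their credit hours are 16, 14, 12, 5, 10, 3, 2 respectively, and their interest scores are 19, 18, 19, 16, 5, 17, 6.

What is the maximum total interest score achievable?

This is a 0-1 knapsack instance.
Networks + ML + Databases + Systems + Algorithms: credit hours 16 + 14 + 5 + 3 + 2 = 40 ≤ 44, interest score 19 + 18 + 16 + 17 + 6 = 76.
ML + Compilers + Databases + Systems + Algorithms: credit hours 14 + 12 + 5 + 3 + 2 = 36 ≤ 44, interest score 18 + 19 + 16 + 17 + 6 = 76.
Networks + Compilers + Databases + Systems + Algorithms: credit hours 16 + 12 + 5 + 3 + 2 = 38 ≤ 44, interest score 19 + 19 + 16 + 17 + 6 = 77.
Best is Networks, Compilers, Databases, Systems, and Algorithms with total interest score 77.

77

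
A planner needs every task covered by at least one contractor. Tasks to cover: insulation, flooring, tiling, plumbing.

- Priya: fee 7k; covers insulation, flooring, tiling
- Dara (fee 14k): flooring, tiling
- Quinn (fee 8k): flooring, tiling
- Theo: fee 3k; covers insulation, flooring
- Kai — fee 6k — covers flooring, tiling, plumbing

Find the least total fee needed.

9

Choose Theo and Kai: together they cover insulation, flooring, tiling, plumbing — every task.
Total fee: 3 + 6 = 9.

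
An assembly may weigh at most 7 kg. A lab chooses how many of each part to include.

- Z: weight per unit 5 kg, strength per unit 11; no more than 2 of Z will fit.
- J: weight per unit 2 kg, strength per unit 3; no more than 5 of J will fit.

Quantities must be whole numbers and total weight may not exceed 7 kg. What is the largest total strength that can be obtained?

1×Z: weight 5 ≤ 7, strength 1·11 = 11.
1×Z and 1×J: weight 7 ≤ 7, strength 1·11 + 1·3 = 14.
Best is 14.

14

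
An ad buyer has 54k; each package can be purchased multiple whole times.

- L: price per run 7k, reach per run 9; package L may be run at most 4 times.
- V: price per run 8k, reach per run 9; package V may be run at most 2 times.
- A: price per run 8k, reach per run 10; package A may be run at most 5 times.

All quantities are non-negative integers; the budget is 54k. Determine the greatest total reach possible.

68

L has the best ratio (9/7); taking only L gives at most 4×9 = 36 (stopped by the supply cap of 4).
Mixing does better — 2×L and 5×A: price 54 ≤ 54, reach 2·9 + 5·10 = 68.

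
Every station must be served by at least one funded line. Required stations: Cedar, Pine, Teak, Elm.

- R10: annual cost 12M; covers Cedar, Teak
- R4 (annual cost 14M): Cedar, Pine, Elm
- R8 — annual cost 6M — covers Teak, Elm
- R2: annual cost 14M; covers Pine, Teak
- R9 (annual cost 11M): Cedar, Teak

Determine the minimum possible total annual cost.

Choose R4 and R8: together they cover Cedar, Pine, Teak, Elm — every station.
Total annual cost: 14 + 6 = 20.
No cover costs less than 20.

20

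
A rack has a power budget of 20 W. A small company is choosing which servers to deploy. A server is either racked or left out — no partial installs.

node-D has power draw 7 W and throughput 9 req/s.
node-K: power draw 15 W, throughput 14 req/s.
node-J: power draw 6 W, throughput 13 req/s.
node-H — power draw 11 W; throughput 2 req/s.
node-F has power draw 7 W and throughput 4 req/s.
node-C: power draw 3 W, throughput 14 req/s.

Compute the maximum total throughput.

This is a 0-1 knapsack instance.
node-J + node-F + node-C: power draw 6 + 7 + 3 = 16 ≤ 20, throughput 13 + 4 + 14 = 31.
node-D + node-J + node-C: power draw 7 + 6 + 3 = 16 ≤ 20, throughput 9 + 13 + 14 = 36.
Best is node-D, node-J, and node-C with total throughput 36.

36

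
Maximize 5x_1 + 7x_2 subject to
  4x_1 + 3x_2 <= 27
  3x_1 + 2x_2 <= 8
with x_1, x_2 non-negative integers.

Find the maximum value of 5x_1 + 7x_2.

28

(x_1,x_2)=(0,4): 4·0+3·4=12≤27, 3·0+2·4=8≤8, objective 28.
(x_1,x_2)=(0,3): 4·0+3·3=9≤27, 3·0+2·3=6≤8, objective 21.
The best lattice point is (0,4), giving 28.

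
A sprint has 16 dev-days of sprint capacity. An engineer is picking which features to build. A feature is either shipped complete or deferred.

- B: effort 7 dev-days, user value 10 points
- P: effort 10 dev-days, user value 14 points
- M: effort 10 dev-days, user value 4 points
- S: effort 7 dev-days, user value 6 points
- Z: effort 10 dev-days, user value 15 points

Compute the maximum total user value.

16

Allowing fractional choices, the relaxed optimum would be about 23.6, but features are indivisible.
Z: effort 10 ≤ 16, user value 15.
B + S: effort 7 + 7 = 14 ≤ 16, user value 10 + 6 = 16.
Best is B and S with total user value 16.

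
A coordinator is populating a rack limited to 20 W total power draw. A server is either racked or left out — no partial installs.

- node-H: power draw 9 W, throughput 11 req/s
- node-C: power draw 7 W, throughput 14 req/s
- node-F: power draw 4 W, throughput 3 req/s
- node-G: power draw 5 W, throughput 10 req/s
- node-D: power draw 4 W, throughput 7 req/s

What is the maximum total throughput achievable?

Allowing fractional choices, the relaxed optimum would be about 35.9, but servers are indivisible.
node-H + node-C + node-D: power draw 9 + 7 + 4 = 20 ≤ 20, throughput 11 + 14 + 7 = 32.
node-C + node-G + node-D: power draw 7 + 5 + 4 = 16 ≤ 20, throughput 14 + 10 + 7 = 31.
node-C + node-F + node-G + node-D: power draw 7 + 4 + 5 + 4 = 20 ≤ 20, throughput 14 + 3 + 10 + 7 = 34.
Best is node-C, node-F, node-G, and node-D with total throughput 34.

34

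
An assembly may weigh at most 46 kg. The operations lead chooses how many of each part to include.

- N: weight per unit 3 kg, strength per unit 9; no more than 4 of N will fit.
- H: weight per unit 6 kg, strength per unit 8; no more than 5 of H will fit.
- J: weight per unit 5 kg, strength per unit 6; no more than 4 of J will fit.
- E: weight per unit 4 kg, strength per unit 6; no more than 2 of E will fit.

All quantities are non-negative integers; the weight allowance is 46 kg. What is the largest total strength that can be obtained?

N has the best ratio (9/3); taking only N gives at most 4×9 = 36 (stopped by the supply cap of 4).
Mixing does better — 4×N, 5×H, and 1×E: weight 46 ≤ 46, strength 4·9 + 5·8 + 1·6 = 82.

82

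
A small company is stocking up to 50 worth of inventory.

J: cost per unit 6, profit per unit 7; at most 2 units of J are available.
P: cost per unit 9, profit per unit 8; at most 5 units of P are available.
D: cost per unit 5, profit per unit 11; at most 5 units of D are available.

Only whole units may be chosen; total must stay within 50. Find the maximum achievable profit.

78

D has the best ratio (11/5); taking only D gives at most 5×11 = 55 (stopped by the supply cap of 5).
Mixing does better — 1×J, 2×P, and 5×D: cost 49 ≤ 50, profit 1·7 + 2·8 + 5·11 = 78.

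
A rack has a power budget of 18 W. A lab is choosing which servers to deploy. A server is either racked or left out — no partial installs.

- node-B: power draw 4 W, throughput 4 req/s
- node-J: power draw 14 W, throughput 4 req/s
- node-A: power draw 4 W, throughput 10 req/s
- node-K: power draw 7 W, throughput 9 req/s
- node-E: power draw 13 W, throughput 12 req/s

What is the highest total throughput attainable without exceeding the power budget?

23

Take node-B, node-A, and node-K: power draw 4 + 4 + 7 = 15 ≤ 18, throughput 4 + 10 + 9 = 23.
No other feasible combination does better.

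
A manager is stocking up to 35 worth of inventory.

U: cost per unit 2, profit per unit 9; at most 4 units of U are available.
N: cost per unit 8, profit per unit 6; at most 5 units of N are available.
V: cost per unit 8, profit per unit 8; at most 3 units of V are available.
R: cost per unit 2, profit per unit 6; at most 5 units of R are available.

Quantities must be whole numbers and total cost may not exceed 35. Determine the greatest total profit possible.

82

U has the best ratio (9/2); taking only U gives at most 4×9 = 36 (stopped by the supply cap of 4).
Mixing does better — 4×U, 2×V, and 5×R: cost 34 ≤ 35, profit 4·9 + 2·8 + 5·6 = 82.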